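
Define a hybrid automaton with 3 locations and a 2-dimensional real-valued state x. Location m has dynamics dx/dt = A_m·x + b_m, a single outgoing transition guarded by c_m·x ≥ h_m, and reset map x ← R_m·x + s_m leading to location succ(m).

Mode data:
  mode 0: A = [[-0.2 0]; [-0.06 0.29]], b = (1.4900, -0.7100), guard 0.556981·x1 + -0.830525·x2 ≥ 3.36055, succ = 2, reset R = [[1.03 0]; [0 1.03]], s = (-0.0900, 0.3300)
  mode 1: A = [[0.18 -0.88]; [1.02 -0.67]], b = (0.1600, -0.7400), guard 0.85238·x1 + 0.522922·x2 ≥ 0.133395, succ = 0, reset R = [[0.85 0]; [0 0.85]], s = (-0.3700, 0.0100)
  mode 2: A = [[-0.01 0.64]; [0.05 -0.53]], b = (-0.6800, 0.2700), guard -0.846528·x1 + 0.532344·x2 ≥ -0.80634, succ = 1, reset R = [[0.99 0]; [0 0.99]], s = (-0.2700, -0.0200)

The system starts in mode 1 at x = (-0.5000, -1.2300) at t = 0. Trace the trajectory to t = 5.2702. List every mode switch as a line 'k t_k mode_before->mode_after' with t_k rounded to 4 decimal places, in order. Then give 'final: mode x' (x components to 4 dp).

Mode 1: guard c·x = 0.1334 hit at Δt = 1.0155 (t = 1.0155), x⁻ = (0.7768, -1.0111) → reset → x⁺ = (0.2903, -0.8495), jump to mode 0
Mode 0: guard c·x = 3.3605 hit at Δt = 1.4255 (t = 2.4410), x⁻ = (2.0663, -2.6605) → reset → x⁺ = (2.0383, -2.4103), jump to mode 2
Mode 2: guard c·x = -0.8063 hit at Δt = 1.0125 (t = 3.4535), x⁻ = (0.2235, -1.1593) → reset → x⁺ = (-0.0488, -1.1677), jump to mode 1
Mode 1: guard c·x = 0.1334 hit at Δt = 0.6622 (t = 4.1157), x⁻ = (0.7336, -0.9406) → reset → x⁺ = (0.2535, -0.7895), jump to mode 0
Mode 0: flow for 1.1545 to horizon, guard not reached → x = (1.7373, -2.1579)

1 1.0155 1->0
2 2.4410 0->2
3 3.4535 2->1
4 4.1157 1->0
final: 0 1.7373 -2.1579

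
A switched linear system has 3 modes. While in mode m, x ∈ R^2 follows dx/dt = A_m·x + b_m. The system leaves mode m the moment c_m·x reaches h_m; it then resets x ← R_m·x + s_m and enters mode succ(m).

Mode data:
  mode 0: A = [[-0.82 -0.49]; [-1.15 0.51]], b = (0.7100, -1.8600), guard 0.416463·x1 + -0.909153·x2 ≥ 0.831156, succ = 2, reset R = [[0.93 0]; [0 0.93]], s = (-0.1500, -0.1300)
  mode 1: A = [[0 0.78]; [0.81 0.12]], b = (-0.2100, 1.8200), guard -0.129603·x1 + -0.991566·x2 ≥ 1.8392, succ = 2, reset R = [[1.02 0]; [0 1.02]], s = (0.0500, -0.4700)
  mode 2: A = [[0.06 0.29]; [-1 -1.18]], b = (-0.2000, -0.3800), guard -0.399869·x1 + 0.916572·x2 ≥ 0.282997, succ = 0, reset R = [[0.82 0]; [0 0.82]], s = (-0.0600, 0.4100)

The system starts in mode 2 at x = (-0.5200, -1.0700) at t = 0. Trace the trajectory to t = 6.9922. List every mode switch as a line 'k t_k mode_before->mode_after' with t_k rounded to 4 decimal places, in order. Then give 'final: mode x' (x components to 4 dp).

1 1.0072 2->0
2 1.8082 0->2
3 3.6065 2->0
4 4.3849 0->2
5 6.3341 2->0
final: 0 0.0106 -0.5813

Mode 2: guard c·x = 0.2830 hit at Δt = 1.0072 (t = 1.0072), x⁻ = (-0.9175, -0.0915) → reset → x⁺ = (-0.8123, 0.3350), jump to mode 0
Mode 0: guard c·x = 0.8312 hit at Δt = 0.8010 (t = 1.8082), x⁻ = (0.0631, -0.8853) → reset → x⁺ = (-0.0913, -0.9533), jump to mode 2
Mode 2: guard c·x = 0.2830 hit at Δt = 1.7983 (t = 3.6065), x⁻ = (-0.7080, -0.0001) → reset → x⁺ = (-0.6405, 0.4099), jump to mode 0
Mode 0: guard c·x = 0.8312 hit at Δt = 0.7785 (t = 4.3849), x⁻ = (0.1246, -0.8572) → reset → x⁺ = (-0.0342, -0.9271), jump to mode 2
Mode 2: guard c·x = 0.2830 hit at Δt = 1.9492 (t = 6.3341), x⁻ = (-0.6910, 0.0073) → reset → x⁺ = (-0.6267, 0.4160), jump to mode 0
Mode 0: flow for 0.6581 to horizon, guard not reached → x = (0.0106, -0.5813)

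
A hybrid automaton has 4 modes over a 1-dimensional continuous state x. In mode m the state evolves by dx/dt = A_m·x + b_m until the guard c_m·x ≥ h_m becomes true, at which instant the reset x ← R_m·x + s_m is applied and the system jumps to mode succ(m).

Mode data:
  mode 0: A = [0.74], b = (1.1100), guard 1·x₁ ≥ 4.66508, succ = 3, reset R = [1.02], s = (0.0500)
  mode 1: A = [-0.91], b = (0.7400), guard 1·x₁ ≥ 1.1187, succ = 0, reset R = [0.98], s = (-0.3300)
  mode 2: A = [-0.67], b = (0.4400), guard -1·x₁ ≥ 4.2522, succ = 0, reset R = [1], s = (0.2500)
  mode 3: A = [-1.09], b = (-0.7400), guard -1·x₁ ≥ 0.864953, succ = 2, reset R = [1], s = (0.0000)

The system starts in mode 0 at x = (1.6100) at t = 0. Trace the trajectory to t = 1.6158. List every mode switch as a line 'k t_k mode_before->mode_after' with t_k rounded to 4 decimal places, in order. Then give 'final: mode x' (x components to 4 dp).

1 0.9247 0->3
final: 3 1.9046

Mode 0: guard c·x = 4.6651 hit at Δt = 0.9247 (t = 0.9247), x⁻ = (4.6651) → reset → x⁺ = (4.8084), jump to mode 3
Mode 3: flow for 0.6911 to horizon, guard not reached → x = (1.9046)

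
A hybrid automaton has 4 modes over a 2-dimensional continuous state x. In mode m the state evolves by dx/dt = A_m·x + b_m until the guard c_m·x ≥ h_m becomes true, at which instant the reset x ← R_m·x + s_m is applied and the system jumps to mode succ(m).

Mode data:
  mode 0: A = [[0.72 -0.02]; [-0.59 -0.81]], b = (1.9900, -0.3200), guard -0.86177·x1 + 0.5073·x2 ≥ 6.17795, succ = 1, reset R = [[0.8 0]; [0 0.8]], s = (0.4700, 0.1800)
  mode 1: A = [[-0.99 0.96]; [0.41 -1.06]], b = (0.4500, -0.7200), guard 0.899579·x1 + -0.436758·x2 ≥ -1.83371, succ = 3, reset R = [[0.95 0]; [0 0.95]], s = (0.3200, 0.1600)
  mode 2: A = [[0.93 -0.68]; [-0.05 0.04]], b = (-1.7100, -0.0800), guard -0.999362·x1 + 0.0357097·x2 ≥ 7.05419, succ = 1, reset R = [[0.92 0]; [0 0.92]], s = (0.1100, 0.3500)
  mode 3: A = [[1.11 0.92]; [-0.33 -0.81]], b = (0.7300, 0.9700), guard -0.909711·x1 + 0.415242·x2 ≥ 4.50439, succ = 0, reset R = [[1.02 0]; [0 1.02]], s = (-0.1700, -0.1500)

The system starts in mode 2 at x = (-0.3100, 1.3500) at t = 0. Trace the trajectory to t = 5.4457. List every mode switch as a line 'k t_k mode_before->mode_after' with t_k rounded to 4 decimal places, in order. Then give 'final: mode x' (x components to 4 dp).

Mode 2: guard c·x = 7.0542 hit at Δt = 1.2234 (t = 1.2234), x⁻ = (-7.0049, 1.5055) → reset → x⁺ = (-6.3345, 1.7350), jump to mode 1
Mode 1: guard c·x = -1.8337 hit at Δt = 0.8777 (t = 2.1011), x⁻ = (-2.3147, -0.5691) → reset → x⁺ = (-1.8790, -0.3806), jump to mode 3
Mode 3: guard c·x = 4.5044 hit at Δt = 1.1749 (t = 3.2760), x⁻ = (-4.3194, 1.3847) → reset → x⁺ = (-4.5758, 1.2624), jump to mode 0
Mode 0: guard c·x = 6.1780 hit at Δt = 0.7300 (t = 4.0060), x⁻ = (-5.8613, 2.2212) → reset → x⁺ = (-4.2191, 1.9570), jump to mode 1
Mode 1: guard c·x = -1.8337 hit at Δt = 0.5470 (t = 4.5530), x⁻ = (-1.8799, 0.3264) → reset → x⁺ = (-1.4659, 0.4701), jump to mode 3
Mode 3: flow for 0.8927 to horizon, guard not reached → x = (-1.7025, 1.1858)

1 1.2234 2->1
2 2.1011 1->3
3 3.2760 3->0
4 4.0060 0->1
5 4.5530 1->3
final: 3 -1.7025 1.1858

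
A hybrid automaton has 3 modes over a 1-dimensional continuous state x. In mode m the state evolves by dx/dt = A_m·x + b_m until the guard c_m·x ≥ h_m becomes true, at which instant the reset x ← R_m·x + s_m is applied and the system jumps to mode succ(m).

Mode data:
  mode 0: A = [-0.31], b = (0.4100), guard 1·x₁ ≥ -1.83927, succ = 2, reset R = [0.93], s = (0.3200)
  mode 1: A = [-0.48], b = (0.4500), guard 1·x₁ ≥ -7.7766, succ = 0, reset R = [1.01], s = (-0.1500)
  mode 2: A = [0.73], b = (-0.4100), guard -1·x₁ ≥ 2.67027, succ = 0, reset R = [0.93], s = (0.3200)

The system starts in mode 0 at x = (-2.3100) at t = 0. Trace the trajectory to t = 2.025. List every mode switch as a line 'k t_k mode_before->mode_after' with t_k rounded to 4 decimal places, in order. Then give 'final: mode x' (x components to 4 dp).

Mode 0: guard c·x = -1.8393 hit at Δt = 0.4477 (t = 0.4477), x⁻ = (-1.8393) → reset → x⁺ = (-1.3905), jump to mode 2
Mode 2: guard c·x = 2.6703 hit at Δt = 0.6906 (t = 1.1383), x⁻ = (-2.6703) → reset → x⁺ = (-2.1634), jump to mode 0
Mode 0: guard c·x = -1.8393 hit at Δt = 0.3148 (t = 1.4531), x⁻ = (-1.8393) → reset → x⁺ = (-1.3905), jump to mode 2
Mode 2: flow for 0.5719 to horizon, guard not reached → x = (-2.4021)

1 0.4477 0->2
2 1.1383 2->0
3 1.4531 0->2
final: 2 -2.4021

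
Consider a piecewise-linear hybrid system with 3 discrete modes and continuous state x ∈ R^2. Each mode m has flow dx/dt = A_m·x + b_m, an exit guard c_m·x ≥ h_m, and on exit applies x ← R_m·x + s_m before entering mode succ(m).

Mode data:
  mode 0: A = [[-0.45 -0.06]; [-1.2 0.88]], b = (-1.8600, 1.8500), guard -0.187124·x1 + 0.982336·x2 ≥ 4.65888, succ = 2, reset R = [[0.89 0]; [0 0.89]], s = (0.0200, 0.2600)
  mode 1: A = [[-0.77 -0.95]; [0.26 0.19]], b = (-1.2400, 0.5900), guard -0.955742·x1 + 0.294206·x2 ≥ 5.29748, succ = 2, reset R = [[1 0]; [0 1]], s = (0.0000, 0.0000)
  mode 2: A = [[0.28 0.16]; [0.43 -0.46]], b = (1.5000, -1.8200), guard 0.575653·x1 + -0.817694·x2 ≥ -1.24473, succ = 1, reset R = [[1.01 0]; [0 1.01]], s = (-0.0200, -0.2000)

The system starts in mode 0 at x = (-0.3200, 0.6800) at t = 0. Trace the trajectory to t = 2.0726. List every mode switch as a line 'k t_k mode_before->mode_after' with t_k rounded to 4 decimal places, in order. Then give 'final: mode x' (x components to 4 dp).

1 0.7592 0->2
2 1.5477 2->1
final: 1 -1.1616 1.7728

Mode 0: guard c·x = 4.6589 hit at Δt = 0.7592 (t = 0.7592), x⁻ = (-1.5152, 4.4540) → reset → x⁺ = (-1.3285, 4.2241), jump to mode 2
Mode 2: guard c·x = -1.2447 hit at Δt = 0.7885 (t = 1.5477), x⁻ = (0.0656, 1.5684) → reset → x⁺ = (0.0463, 1.3841), jump to mode 1
Mode 1: flow for 0.5249 to horizon, guard not reached → x = (-1.1616, 1.7728)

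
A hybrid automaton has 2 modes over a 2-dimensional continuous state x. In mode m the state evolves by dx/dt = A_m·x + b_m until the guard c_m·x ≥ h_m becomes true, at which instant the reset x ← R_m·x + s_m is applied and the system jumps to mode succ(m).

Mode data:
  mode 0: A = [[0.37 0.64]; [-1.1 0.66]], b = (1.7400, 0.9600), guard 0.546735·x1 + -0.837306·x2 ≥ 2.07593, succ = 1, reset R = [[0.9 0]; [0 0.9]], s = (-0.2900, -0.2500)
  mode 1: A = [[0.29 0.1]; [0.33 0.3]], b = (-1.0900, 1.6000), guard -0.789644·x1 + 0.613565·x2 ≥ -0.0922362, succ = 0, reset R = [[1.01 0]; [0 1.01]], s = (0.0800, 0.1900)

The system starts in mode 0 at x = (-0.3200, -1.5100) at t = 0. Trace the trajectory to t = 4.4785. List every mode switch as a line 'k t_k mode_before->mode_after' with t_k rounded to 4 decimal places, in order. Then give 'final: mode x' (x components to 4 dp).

Mode 0: guard c·x = 2.0759 hit at Δt = 1.3699 (t = 1.3699), x⁻ = (0.8215, -1.9429) → reset → x⁺ = (0.4494, -1.9986), jump to mode 1
Mode 1: guard c·x = -0.0922 hit at Δt = 0.8824 (t = 2.2523), x⁻ = (-0.6686, -1.0108) → reset → x⁺ = (-0.5953, -0.8309), jump to mode 0
Mode 0: guard c·x = 2.0759 hit at Δt = 1.6864 (t = 3.9387), x⁻ = (2.2749, -0.9938) → reset → x⁺ = (1.7575, -1.1444), jump to mode 1
Mode 1: flow for 0.5398 to horizon, guard not reached → x = (1.3806, -0.1036)

1 1.3699 0->1
2 2.2523 1->0
3 3.9387 0->1
final: 1 1.3806 -0.1036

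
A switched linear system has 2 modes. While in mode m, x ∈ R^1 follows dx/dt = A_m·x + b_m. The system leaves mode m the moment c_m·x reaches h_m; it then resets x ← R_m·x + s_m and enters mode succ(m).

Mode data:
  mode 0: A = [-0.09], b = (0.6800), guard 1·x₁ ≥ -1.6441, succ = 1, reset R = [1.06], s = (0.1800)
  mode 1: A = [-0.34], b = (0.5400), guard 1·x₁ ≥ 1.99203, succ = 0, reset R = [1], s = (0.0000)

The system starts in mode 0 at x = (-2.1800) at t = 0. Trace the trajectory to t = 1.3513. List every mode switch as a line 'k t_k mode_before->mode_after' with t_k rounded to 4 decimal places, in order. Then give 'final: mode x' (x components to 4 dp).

Mode 0: guard c·x = -1.6441 hit at Δt = 0.6291 (t = 0.6291), x⁻ = (-1.6441) → reset → x⁺ = (-1.5627), jump to mode 1
Mode 1: flow for 0.7222 to horizon, guard not reached → x = (-0.8767)

1 0.6291 0->1
final: 1 -0.8767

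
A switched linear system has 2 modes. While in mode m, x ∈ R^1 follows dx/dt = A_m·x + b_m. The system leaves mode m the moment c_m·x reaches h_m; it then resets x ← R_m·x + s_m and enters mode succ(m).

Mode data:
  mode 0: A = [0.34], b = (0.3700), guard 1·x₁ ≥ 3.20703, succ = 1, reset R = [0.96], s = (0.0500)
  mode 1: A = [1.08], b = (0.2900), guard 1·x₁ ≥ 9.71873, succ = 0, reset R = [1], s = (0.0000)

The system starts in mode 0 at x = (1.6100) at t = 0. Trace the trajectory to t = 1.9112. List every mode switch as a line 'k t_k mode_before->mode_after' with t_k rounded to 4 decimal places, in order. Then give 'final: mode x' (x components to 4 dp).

1 1.3674 0->1
final: 1 5.8436

Mode 0: guard c·x = 3.2070 hit at Δt = 1.3674 (t = 1.3674), x⁻ = (3.2070) → reset → x⁺ = (3.1287), jump to mode 1
Mode 1: flow for 0.5438 to horizon, guard not reached → x = (5.8436)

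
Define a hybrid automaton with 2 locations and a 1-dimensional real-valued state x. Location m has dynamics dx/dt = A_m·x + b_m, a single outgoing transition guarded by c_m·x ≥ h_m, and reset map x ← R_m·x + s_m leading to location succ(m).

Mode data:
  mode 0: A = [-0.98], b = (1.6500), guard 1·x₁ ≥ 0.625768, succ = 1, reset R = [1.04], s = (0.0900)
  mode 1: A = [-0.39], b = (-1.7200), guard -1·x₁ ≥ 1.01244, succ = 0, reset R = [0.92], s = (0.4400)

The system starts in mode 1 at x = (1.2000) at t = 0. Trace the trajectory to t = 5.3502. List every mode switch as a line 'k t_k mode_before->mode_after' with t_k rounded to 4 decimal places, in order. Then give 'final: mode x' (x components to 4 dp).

Mode 1: guard c·x = 1.0124 hit at Δt = 1.2858 (t = 1.2858), x⁻ = (-1.0124) → reset → x⁺ = (-0.4914), jump to mode 0
Mode 0: guard c·x = 0.6258 hit at Δt = 0.7355 (t = 2.0213), x⁻ = (0.6258) → reset → x⁺ = (0.7408), jump to mode 1
Mode 1: guard c·x = 1.0124 hit at Δt = 1.0668 (t = 3.0881), x⁻ = (-1.0124) → reset → x⁺ = (-0.4914), jump to mode 0
Mode 0: guard c·x = 0.6258 hit at Δt = 0.7355 (t = 3.8237), x⁻ = (0.6258) → reset → x⁺ = (0.7408), jump to mode 1
Mode 1: guard c·x = 1.0124 hit at Δt = 1.0668 (t = 4.8905), x⁻ = (-1.0124) → reset → x⁺ = (-0.4914), jump to mode 0
Mode 0: flow for 0.4597 to horizon, guard not reached → x = (0.2975)

1 1.2858 1->0
2 2.0213 0->1
3 3.0881 1->0
4 3.8237 0->1
5 4.8905 1->0
final: 0 0.2975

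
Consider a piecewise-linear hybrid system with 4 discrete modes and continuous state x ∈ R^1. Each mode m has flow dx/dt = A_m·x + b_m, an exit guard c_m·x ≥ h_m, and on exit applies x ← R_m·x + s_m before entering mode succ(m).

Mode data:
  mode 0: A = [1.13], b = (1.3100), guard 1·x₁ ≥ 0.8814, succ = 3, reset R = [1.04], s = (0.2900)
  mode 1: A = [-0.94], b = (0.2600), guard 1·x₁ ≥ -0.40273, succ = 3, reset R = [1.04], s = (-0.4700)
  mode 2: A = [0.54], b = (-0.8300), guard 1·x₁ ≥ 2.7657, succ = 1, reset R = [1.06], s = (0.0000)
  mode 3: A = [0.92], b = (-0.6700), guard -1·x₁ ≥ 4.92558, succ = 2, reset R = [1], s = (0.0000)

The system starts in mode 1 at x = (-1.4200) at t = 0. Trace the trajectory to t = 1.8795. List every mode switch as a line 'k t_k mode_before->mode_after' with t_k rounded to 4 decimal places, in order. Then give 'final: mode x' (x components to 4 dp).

1 0.9737 1->3
final: 3 -2.9927

Mode 1: guard c·x = -0.4027 hit at Δt = 0.9737 (t = 0.9737), x⁻ = (-0.4027) → reset → x⁺ = (-0.8888), jump to mode 3
Mode 3: flow for 0.9058 to horizon, guard not reached → x = (-2.9927)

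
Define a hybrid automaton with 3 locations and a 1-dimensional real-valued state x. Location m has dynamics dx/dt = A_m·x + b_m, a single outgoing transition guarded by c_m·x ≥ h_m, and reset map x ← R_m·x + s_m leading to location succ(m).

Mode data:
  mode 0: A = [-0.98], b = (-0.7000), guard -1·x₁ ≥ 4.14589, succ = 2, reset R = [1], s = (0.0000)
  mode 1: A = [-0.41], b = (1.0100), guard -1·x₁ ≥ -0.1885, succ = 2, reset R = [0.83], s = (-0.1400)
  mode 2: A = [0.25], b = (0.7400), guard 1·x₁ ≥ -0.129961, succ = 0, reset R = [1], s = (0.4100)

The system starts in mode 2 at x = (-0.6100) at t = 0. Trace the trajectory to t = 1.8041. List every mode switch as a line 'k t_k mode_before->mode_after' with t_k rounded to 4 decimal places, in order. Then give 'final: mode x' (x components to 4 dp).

Mode 2: guard c·x = -0.1300 hit at Δt = 0.7435 (t = 0.7435), x⁻ = (-0.1300) → reset → x⁺ = (0.2800), jump to mode 0
Mode 0: flow for 1.0606 to horizon, guard not reached → x = (-0.3626)

1 0.7435 2->0
final: 0 -0.3626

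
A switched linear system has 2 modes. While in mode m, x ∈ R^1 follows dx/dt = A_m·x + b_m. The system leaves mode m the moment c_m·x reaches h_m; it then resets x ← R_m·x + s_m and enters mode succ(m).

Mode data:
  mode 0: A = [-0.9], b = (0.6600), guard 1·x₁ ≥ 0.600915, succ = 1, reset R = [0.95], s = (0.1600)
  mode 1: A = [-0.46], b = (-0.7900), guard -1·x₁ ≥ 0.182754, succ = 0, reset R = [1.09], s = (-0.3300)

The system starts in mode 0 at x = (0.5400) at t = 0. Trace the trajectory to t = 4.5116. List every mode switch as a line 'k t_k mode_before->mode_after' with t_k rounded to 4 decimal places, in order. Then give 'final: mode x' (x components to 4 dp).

1 0.4205 0->1
2 1.4359 1->0
3 3.9414 0->1
final: 1 0.1660

Mode 0: guard c·x = 0.6009 hit at Δt = 0.4205 (t = 0.4205), x⁻ = (0.6009) → reset → x⁺ = (0.7309), jump to mode 1
Mode 1: guard c·x = 0.1828 hit at Δt = 1.0154 (t = 1.4359), x⁻ = (-0.1828) → reset → x⁺ = (-0.5292), jump to mode 0
Mode 0: guard c·x = 0.6009 hit at Δt = 2.5055 (t = 3.9414), x⁻ = (0.6009) → reset → x⁺ = (0.7309), jump to mode 1
Mode 1: flow for 0.5702 to horizon, guard not reached → x = (0.1660)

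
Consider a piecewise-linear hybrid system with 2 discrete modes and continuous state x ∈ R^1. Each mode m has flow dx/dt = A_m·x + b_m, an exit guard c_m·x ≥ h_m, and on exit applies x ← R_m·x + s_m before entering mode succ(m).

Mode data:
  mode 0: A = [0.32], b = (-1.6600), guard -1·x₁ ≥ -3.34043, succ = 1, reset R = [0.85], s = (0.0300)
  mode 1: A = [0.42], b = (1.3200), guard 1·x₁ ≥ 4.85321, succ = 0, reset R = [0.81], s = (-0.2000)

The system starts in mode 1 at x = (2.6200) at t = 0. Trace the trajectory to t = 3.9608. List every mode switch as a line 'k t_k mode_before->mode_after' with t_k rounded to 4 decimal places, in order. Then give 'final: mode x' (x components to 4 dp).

Mode 1: guard c·x = 4.8532 hit at Δt = 0.7798 (t = 0.7798), x⁻ = (4.8532) → reset → x⁺ = (3.7311), jump to mode 0
Mode 0: guard c·x = -3.3404 hit at Δt = 0.7426 (t = 1.5224), x⁻ = (3.3404) → reset → x⁺ = (2.8694), jump to mode 1
Mode 1: guard c·x = 4.8532 hit at Δt = 0.6789 (t = 2.2013), x⁻ = (4.8532) → reset → x⁺ = (3.7311), jump to mode 0
Mode 0: guard c·x = -3.3404 hit at Δt = 0.7426 (t = 2.9439), x⁻ = (3.3404) → reset → x⁺ = (2.8694), jump to mode 1
Mode 1: guard c·x = 4.8532 hit at Δt = 0.6789 (t = 3.6229), x⁻ = (4.8532) → reset → x⁺ = (3.7311), jump to mode 0
Mode 0: flow for 0.3379 to horizon, guard not reached → x = (3.5648)

1 0.7798 1->0
2 1.5224 0->1
3 2.2013 1->0
4 2.9439 0->1
5 3.6229 1->0
final: 0 3.5648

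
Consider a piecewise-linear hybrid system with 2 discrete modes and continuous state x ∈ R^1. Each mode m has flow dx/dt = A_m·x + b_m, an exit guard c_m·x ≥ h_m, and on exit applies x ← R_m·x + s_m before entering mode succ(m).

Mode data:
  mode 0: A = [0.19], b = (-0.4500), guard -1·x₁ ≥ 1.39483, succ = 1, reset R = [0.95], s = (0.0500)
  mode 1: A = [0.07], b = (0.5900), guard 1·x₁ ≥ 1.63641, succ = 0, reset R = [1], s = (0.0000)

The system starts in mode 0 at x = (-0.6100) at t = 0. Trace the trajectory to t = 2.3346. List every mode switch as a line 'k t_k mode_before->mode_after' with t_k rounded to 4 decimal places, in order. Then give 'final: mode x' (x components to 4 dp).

1 1.2310 0->1
final: 1 -0.7006

Mode 0: guard c·x = 1.3948 hit at Δt = 1.2310 (t = 1.2310), x⁻ = (-1.3948) → reset → x⁺ = (-1.2751), jump to mode 1
Mode 1: flow for 1.1036 to horizon, guard not reached → x = (-0.7006)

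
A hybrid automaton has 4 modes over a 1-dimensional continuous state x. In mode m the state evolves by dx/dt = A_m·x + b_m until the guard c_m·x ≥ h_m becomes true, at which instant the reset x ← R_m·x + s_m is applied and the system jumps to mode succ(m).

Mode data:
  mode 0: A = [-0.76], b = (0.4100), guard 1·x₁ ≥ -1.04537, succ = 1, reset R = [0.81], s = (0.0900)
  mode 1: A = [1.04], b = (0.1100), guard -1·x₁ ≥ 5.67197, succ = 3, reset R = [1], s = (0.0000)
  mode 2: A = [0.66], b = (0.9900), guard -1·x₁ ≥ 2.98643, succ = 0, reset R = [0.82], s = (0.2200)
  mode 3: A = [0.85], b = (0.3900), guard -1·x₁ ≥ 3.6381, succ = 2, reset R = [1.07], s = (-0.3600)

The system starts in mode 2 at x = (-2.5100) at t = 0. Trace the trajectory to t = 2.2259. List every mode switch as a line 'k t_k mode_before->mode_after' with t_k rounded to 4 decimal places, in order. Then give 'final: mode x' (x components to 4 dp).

1 0.5855 2->0
2 1.3194 0->1
final: 1 -1.7769

Mode 2: guard c·x = 2.9864 hit at Δt = 0.5855 (t = 0.5855), x⁻ = (-2.9864) → reset → x⁺ = (-2.2289), jump to mode 0
Mode 0: guard c·x = -1.0454 hit at Δt = 0.7339 (t = 1.3194), x⁻ = (-1.0454) → reset → x⁺ = (-0.7567), jump to mode 1
Mode 1: flow for 0.9065 to horizon, guard not reached → x = (-1.7769)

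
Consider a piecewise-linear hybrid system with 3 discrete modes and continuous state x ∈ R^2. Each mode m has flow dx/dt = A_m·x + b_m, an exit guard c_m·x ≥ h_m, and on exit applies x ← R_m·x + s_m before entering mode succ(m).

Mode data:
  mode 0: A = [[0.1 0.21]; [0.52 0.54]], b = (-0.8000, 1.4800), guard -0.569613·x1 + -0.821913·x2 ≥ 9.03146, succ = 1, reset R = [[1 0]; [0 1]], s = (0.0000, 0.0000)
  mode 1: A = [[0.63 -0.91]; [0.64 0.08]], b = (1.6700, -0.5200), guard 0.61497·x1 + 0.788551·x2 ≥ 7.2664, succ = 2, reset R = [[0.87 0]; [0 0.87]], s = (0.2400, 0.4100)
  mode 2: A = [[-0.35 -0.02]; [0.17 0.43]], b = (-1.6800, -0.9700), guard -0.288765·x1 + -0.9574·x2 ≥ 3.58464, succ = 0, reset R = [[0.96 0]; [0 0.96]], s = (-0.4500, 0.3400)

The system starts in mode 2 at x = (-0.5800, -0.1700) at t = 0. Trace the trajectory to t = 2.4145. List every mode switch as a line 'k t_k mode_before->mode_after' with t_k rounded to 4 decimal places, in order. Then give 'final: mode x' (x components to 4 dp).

Mode 2: guard c·x = 3.5846 hit at Δt = 1.5643 (t = 1.5643), x⁻ = (-2.3221, -3.0438) → reset → x⁺ = (-2.6792, -2.5820), jump to mode 0
Mode 0: flow for 0.8502 to horizon, guard not reached → x = (-4.2497, -4.3789)

1 1.5643 2->0
final: 0 -4.2497 -4.3789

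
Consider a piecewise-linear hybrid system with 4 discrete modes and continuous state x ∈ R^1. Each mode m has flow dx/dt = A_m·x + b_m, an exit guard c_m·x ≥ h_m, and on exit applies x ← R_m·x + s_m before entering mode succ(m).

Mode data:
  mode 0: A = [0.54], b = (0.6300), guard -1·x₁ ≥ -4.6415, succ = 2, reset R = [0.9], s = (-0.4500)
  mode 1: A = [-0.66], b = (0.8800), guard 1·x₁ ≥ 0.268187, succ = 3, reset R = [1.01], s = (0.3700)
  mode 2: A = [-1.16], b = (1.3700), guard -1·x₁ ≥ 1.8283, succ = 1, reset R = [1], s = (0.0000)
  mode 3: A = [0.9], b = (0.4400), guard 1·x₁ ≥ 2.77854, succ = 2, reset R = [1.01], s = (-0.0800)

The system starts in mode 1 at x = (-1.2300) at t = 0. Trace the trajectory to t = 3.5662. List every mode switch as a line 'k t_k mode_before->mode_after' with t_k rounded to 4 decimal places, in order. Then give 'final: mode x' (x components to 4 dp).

1 1.3306 1->3
2 2.5106 3->2
final: 2 1.6352

Mode 1: guard c·x = 0.2682 hit at Δt = 1.3306 (t = 1.3306), x⁻ = (0.2682) → reset → x⁺ = (0.6409), jump to mode 3
Mode 3: guard c·x = 2.7785 hit at Δt = 1.1800 (t = 2.5106), x⁻ = (2.7785) → reset → x⁺ = (2.7263), jump to mode 2
Mode 2: flow for 1.0556 to horizon, guard not reached → x = (1.6352)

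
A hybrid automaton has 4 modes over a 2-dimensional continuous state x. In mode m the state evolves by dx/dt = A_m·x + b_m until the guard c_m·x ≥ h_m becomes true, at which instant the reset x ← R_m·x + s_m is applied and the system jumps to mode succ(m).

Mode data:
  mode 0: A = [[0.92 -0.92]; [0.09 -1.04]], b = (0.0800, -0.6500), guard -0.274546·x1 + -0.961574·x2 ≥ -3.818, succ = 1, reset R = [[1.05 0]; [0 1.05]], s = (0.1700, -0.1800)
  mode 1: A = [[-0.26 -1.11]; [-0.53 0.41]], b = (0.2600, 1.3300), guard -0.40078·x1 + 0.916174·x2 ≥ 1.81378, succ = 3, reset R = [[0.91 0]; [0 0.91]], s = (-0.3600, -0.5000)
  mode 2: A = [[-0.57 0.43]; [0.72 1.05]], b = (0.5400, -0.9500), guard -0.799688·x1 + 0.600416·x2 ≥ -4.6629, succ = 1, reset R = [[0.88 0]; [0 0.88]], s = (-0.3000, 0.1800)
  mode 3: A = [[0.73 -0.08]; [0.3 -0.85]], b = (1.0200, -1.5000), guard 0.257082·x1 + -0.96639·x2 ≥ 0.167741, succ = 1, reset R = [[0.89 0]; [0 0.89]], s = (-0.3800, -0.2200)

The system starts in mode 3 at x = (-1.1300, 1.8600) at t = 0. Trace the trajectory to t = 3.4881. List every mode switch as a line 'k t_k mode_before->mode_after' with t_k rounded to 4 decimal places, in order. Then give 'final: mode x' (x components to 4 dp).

1 0.9959 3->1
2 2.0427 1->3
3 2.7438 3->1
final: 1 -1.1802 0.8051

Mode 3: guard c·x = 0.1677 hit at Δt = 0.9959 (t = 0.9959), x⁻ = (-0.9255, -0.4198) → reset → x⁺ = (-1.2037, -0.5936), jump to mode 1
Mode 1: guard c·x = 1.8138 hit at Δt = 1.0468 (t = 2.0427), x⁻ = (-1.1131, 1.4928) → reset → x⁺ = (-1.3729, 0.8585), jump to mode 3
Mode 3: guard c·x = 0.1677 hit at Δt = 0.7011 (t = 2.7438), x⁻ = (-1.3677, -0.5374) → reset → x⁺ = (-1.5972, -0.6983), jump to mode 1
Mode 1: flow for 0.7443 to horizon, guard not reached → x = (-1.1802, 0.8051)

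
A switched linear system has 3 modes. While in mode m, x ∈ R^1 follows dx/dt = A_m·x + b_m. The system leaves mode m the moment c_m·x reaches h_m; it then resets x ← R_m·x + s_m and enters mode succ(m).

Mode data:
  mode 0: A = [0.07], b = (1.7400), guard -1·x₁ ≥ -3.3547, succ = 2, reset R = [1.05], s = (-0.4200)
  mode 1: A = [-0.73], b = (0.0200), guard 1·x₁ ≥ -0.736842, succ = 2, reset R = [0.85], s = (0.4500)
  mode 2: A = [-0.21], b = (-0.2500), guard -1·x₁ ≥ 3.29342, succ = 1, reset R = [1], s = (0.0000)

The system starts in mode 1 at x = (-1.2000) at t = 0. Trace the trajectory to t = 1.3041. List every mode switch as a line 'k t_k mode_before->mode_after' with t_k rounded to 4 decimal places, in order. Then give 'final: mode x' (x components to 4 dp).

1 0.6490 1->2
final: 2 -0.3067

Mode 1: guard c·x = -0.7368 hit at Δt = 0.6490 (t = 0.6490), x⁻ = (-0.7368) → reset → x⁺ = (-0.1763), jump to mode 2
Mode 2: flow for 0.6551 to horizon, guard not reached → x = (-0.3067)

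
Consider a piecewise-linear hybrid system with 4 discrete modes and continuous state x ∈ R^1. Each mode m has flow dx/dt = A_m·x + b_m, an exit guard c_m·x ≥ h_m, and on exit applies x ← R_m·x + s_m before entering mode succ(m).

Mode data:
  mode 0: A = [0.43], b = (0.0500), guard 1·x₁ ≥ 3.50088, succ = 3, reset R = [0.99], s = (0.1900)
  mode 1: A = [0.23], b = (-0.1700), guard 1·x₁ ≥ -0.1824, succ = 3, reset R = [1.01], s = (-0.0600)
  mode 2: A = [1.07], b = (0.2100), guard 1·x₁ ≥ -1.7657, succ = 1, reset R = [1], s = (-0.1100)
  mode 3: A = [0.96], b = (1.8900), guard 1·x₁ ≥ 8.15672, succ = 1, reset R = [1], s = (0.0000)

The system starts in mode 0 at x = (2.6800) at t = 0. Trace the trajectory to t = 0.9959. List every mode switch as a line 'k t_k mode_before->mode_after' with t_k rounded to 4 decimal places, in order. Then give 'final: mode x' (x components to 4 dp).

Mode 0: guard c·x = 3.5009 hit at Δt = 0.5986 (t = 0.5986), x⁻ = (3.5009) → reset → x⁺ = (3.6559), jump to mode 3
Mode 3: flow for 0.3973 to horizon, guard not reached → x = (6.2676)

1 0.5986 0->3
final: 3 6.2676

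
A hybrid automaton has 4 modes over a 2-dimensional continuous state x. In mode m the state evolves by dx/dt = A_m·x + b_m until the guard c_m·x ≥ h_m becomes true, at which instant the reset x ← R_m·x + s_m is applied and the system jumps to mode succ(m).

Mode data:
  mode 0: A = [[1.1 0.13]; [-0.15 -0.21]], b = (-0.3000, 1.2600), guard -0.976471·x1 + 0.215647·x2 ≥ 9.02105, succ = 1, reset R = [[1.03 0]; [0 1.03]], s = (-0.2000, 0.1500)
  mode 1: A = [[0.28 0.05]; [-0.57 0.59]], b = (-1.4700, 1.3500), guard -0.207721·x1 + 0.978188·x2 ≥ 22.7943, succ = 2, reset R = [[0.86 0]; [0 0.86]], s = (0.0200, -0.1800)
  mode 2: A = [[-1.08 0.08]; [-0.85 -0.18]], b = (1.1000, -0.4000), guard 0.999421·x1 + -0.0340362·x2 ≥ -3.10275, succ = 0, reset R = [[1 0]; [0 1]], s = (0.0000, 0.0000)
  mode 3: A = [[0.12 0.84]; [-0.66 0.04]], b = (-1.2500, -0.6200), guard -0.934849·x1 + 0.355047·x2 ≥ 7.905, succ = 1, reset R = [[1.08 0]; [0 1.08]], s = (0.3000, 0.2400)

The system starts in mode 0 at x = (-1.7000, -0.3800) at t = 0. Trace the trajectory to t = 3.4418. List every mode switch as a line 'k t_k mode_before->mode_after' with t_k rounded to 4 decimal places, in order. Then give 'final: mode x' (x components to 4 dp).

Mode 0: guard c·x = 9.0211 hit at Δt = 1.4063 (t = 1.4063), x⁻ = (-8.7779, 2.0853) → reset → x⁺ = (-9.2412, 2.2978), jump to mode 1
Mode 1: guard c·x = 22.7943 hit at Δt = 1.2827 (t = 2.6890), x⁻ = (-14.7890, 20.1621) → reset → x⁺ = (-12.6986, 17.1594), jump to mode 2
Mode 2: flow for 0.7528 to horizon, guard not reached → x = (-4.2867, 19.3981)

1 1.4063 0->1
2 2.6890 1->2
final: 2 -4.2867 19.3981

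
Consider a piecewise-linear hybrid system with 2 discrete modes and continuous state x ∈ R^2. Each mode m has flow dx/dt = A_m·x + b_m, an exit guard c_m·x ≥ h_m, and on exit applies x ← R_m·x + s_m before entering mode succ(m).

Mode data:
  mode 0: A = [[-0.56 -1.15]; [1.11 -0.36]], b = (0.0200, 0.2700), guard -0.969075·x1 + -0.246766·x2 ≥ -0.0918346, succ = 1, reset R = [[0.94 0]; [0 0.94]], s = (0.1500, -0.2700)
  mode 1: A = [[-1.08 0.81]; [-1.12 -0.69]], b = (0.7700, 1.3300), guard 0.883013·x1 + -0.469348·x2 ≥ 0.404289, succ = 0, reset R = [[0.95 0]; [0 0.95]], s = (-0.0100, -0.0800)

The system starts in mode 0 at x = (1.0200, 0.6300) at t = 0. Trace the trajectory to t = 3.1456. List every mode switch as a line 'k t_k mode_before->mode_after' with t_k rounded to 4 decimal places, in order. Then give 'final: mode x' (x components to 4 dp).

1 0.9258 0->1
2 1.9396 1->0
3 2.7563 0->1
final: 1 0.4477 0.8410

Mode 0: guard c·x = -0.0918 hit at Δt = 0.9258 (t = 0.9258), x⁻ = (-0.1582, 0.9935) → reset → x⁺ = (0.0013, 0.6639), jump to mode 1
Mode 1: guard c·x = 0.4043 hit at Δt = 1.0138 (t = 1.9396), x⁻ = (0.8995, 0.8308) → reset → x⁺ = (0.8445, 0.7093), jump to mode 0
Mode 0: guard c·x = -0.0918 hit at Δt = 0.8167 (t = 2.7563), x⁻ = (-0.1492, 0.9580) → reset → x⁺ = (0.0098, 0.6305), jump to mode 1
Mode 1: flow for 0.3893 to horizon, guard not reached → x = (0.4477, 0.8410)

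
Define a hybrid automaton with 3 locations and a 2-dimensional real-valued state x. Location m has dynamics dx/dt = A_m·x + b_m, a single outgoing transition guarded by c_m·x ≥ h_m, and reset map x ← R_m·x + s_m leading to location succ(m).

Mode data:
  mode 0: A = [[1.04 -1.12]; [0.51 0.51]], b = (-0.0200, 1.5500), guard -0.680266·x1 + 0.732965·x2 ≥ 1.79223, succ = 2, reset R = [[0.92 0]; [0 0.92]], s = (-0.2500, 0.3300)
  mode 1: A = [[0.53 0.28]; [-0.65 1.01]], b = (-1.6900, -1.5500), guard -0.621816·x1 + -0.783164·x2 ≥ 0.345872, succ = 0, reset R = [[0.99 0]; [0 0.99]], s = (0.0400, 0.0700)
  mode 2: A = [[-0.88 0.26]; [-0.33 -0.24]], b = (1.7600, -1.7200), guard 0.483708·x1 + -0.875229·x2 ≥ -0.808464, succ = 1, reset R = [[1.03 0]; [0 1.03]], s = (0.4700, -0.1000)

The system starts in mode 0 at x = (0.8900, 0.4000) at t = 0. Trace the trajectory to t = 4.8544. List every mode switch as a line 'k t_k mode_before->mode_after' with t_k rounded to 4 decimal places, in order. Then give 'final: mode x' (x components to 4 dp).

Mode 0: guard c·x = 1.7922 hit at Δt = 0.8267 (t = 0.8267), x⁻ = (0.1781, 2.6105) → reset → x⁺ = (-0.0861, 2.7317), jump to mode 2
Mode 2: guard c·x = -0.8085 hit at Δt = 0.5428 (t = 1.3695), x⁻ = (0.9345, 1.4402) → reset → x⁺ = (1.4326, 1.3834), jump to mode 1
Mode 1: guard c·x = 0.3459 hit at Δt = 1.2061 (t = 2.5756), x⁻ = (0.1567, -0.5660) → reset → x⁺ = (0.1951, -0.4904), jump to mode 0
Mode 0: guard c·x = 1.7922 hit at Δt = 1.2546 (t = 3.8302), x⁻ = (-0.4627, 2.0157) → reset → x⁺ = (-0.6757, 2.1845), jump to mode 2
Mode 2: guard c·x = -0.8085 hit at Δt = 0.4882 (t = 4.3184), x⁻ = (0.4280, 1.1602) → reset → x⁺ = (0.9108, 1.0950), jump to mode 1
Mode 1: flow for 0.5360 to horizon, guard not reached → x = (0.3031, 0.4759)

1 0.8267 0->2
2 1.3695 2->1
3 2.5756 1->0
4 3.8302 0->2
5 4.3184 2->1
final: 1 0.3031 0.4759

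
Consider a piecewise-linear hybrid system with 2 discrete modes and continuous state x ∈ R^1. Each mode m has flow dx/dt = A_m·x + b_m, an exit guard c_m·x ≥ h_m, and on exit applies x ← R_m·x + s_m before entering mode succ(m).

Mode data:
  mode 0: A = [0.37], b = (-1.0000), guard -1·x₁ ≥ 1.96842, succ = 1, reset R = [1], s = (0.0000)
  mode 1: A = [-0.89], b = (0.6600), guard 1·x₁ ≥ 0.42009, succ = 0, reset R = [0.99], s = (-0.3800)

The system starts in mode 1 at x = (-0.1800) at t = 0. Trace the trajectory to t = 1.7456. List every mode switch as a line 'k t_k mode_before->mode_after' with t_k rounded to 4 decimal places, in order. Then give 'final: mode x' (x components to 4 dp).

Mode 1: guard c·x = 0.4201 hit at Δt = 1.1833 (t = 1.1833), x⁻ = (0.4201) → reset → x⁺ = (0.0359), jump to mode 0
Mode 0: flow for 0.5623 to horizon, guard not reached → x = (-0.5809)

1 1.1833 1->0
final: 0 -0.5809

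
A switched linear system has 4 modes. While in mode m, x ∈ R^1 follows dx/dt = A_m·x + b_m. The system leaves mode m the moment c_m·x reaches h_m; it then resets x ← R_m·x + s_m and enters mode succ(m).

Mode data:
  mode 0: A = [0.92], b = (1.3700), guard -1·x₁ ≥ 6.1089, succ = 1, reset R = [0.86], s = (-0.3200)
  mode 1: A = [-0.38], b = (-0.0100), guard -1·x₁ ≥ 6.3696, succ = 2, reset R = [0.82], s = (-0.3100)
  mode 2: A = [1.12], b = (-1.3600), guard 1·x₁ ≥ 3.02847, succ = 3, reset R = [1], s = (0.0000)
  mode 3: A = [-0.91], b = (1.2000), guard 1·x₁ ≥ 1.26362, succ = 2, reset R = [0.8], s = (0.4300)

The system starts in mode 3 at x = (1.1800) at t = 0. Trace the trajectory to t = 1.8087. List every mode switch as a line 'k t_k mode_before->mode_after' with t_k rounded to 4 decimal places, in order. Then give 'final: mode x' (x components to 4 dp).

1 1.0151 3->2
final: 2 1.7655

Mode 3: guard c·x = 1.2636 hit at Δt = 1.0151 (t = 1.0151), x⁻ = (1.2636) → reset → x⁺ = (1.4409), jump to mode 2
Mode 2: flow for 0.7936 to horizon, guard not reached → x = (1.7655)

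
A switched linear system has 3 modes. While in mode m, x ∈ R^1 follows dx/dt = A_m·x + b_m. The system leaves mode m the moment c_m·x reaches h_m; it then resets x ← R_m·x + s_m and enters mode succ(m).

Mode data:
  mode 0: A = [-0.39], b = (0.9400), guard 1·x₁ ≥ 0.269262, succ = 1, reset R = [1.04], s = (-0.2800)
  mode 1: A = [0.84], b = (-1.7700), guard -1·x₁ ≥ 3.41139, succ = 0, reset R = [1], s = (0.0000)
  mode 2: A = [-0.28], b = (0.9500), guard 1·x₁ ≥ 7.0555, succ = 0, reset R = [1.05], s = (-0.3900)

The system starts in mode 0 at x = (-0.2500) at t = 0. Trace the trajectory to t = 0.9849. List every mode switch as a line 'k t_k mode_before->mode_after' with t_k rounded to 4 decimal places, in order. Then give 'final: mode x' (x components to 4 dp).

1 0.5568 0->1
final: 1 -0.9118

Mode 0: guard c·x = 0.2693 hit at Δt = 0.5568 (t = 0.5568), x⁻ = (0.2693) → reset → x⁺ = (0.0000), jump to mode 1
Mode 1: flow for 0.4281 to horizon, guard not reached → x = (-0.9118)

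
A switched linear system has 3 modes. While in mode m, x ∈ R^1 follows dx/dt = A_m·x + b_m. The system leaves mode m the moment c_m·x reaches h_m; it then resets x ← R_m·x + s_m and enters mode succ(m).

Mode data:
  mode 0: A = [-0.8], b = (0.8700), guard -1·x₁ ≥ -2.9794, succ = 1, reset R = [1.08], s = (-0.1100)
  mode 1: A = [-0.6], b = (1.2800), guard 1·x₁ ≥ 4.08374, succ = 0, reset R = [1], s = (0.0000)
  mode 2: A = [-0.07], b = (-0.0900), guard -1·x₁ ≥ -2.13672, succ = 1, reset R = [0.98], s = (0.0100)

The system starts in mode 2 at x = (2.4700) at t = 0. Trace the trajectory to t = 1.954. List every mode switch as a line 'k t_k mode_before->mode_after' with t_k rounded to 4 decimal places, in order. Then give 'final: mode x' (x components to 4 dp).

1 1.3275 2->1
final: 1 2.1132

Mode 2: guard c·x = -2.1367 hit at Δt = 1.3275 (t = 1.3275), x⁻ = (2.1367) → reset → x⁺ = (2.1040), jump to mode 1
Mode 1: flow for 0.6265 to horizon, guard not reached → x = (2.1132)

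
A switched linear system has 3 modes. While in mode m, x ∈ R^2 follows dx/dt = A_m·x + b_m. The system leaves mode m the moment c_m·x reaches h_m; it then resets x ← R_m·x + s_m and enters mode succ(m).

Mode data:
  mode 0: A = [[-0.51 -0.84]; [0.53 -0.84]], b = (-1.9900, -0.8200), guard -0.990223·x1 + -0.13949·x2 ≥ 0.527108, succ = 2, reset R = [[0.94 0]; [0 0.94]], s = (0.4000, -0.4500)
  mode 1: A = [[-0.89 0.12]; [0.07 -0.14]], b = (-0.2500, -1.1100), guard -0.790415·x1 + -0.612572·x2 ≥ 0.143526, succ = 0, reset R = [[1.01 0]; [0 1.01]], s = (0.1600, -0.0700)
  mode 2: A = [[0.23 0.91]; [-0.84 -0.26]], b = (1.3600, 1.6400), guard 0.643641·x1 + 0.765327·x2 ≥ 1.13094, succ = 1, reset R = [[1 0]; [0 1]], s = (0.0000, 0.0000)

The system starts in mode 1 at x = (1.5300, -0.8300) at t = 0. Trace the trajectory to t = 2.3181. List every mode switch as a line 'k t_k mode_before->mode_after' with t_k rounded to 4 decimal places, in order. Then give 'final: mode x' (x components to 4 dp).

1 0.5135 1->0
2 1.6724 0->2
final: 2 0.4371 -0.3456

Mode 1: guard c·x = 0.1435 hit at Δt = 0.5135 (t = 0.5135), x⁻ = (0.8126, -1.2828) → reset → x⁺ = (0.9807, -1.3656), jump to mode 0
Mode 0: guard c·x = 0.5271 hit at Δt = 1.1589 (t = 1.6724), x⁻ = (-0.3821, -1.0665) → reset → x⁺ = (0.0408, -1.4525), jump to mode 2
Mode 2: flow for 0.6457 to horizon, guard not reached → x = (0.4371, -0.3456)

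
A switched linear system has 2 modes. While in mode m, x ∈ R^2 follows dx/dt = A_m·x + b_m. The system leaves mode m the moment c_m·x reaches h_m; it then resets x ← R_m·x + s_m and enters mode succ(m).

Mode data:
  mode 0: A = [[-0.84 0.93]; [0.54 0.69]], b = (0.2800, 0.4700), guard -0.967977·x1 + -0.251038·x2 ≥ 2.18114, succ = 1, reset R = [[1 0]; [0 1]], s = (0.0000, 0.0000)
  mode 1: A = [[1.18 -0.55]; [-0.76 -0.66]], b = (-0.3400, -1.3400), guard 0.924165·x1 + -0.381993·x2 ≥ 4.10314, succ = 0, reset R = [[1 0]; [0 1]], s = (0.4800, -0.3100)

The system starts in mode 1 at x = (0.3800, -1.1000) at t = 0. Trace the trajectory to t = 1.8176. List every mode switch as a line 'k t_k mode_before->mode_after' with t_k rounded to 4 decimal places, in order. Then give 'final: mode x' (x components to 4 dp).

1 1.2805 1->0
final: 0 1.3355 -3.1406

Mode 1: guard c·x = 4.1031 hit at Δt = 1.2805 (t = 1.2805), x⁻ = (3.3281, -2.6897) → reset → x⁺ = (3.8081, -2.9997), jump to mode 0
Mode 0: flow for 0.5371 to horizon, guard not reached → x = (1.3355, -3.1406)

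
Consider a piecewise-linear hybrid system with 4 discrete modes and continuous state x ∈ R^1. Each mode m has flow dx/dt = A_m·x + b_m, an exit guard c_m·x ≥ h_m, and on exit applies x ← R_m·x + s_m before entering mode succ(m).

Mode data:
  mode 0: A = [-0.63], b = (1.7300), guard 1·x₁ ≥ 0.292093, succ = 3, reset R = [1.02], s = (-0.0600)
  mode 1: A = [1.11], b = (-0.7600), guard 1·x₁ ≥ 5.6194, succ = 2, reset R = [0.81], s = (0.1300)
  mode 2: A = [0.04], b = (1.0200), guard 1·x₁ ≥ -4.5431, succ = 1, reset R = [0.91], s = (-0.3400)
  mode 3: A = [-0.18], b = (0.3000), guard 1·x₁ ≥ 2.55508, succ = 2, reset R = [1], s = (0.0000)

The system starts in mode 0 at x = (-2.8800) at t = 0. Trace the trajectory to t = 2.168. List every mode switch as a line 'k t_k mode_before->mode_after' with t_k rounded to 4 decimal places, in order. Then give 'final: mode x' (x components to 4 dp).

Mode 0: guard c·x = 0.2921 hit at Δt = 1.3170 (t = 1.3170), x⁻ = (0.2921) → reset → x⁺ = (0.2379), jump to mode 3
Mode 3: flow for 0.8510 to horizon, guard not reached → x = (0.4409)

1 1.3170 0->3
final: 3 0.4409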